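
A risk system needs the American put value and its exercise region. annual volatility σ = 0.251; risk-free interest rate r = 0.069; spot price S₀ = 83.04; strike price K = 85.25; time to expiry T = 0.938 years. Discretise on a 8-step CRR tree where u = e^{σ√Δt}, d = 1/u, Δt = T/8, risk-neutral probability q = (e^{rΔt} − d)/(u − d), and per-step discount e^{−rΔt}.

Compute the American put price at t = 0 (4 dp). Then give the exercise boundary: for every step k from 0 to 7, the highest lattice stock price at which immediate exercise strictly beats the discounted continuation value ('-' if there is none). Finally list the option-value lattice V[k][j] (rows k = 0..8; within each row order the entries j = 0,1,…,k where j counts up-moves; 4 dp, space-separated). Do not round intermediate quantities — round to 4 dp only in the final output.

price = 7.1810
boundary = - - 69.9254 64.1665 69.9254 64.1665 69.9254 76.2011
tree:
7.1810
10.6675 4.1467
15.3246 6.6309 1.9697
21.0835 10.2757 3.4452 0.6691
26.3680 15.3246 5.8797 1.3022 0.1083
31.2174 21.0835 9.7123 2.5129 0.2301 0.0000
35.6673 26.3680 15.3246 4.7993 0.4891 0.0000 0.0000
39.7508 31.2174 21.0835 9.0489 1.0397 0.0000 0.0000 0.0000
43.4980 35.6673 26.3680 15.3246 2.2100 0.0000 0.0000 0.0000 0.0000

Δt=0.11725  u=1.08975  d=0.91764  q=0.52572  discount=0.99194
step 8 (expiry): payoffs max(K−S,0) = 43.4980 35.6673 26.3680 15.3246 2.2100 0.0000 0.0000 0.0000 0.0000
step 7: (k=7,j=0): S=45.4992, (K−S)⁺=39.7508, hold=39.0639 ⇒ V=39.7508 exercise | (k=7,j=1): S=54.0326, (K−S)⁺=31.2174, hold=30.5305 ⇒ V=31.2174 exercise | (k=7,j=2): S=64.1665, (K−S)⁺=21.0835, hold=20.3966 ⇒ V=21.0835 exercise | (k=7,j=3): S=76.2011, (K−S)⁺=9.0489, hold=8.3620 ⇒ V=9.0489 exercise | (k=7,j=4): S=90.4927, (K−S)⁺=0.0000, hold=1.0397 ⇒ V=1.0397 continue | (k=7,j=5): S=107.4648, (K−S)⁺=0.0000, hold=0.0000 ⇒ V=0.0000 continue | (k=7,j=6): S=127.6200, (K−S)⁺=0.0000, hold=0.0000 ⇒ V=0.0000 continue | (k=7,j=7): S=151.5553, (K−S)⁺=0.0000, hold=0.0000 ⇒ V=0.0000 continue  boundary S*=76.2011
step 6: (k=6,j=0): S=49.5827, (K−S)⁺=35.6673, hold=34.9804 ⇒ V=35.6673 exercise | (k=6,j=1): S=58.8820, (K−S)⁺=26.3680, hold=25.6811 ⇒ V=26.3680 exercise | (k=6,j=2): S=69.9254, (K−S)⁺=15.3246, hold=14.6377 ⇒ V=15.3246 exercise | (k=6,j=3): S=83.0400, (K−S)⁺=2.2100, hold=4.7993 ⇒ V=4.7993 continue | (k=6,j=4): S=98.6143, (K−S)⁺=0.0000, hold=0.4891 ⇒ V=0.4891 continue | (k=6,j=5): S=117.1096, (K−S)⁺=0.0000, hold=0.0000 ⇒ V=0.0000 continue | (k=6,j=6): S=139.0737, (K−S)⁺=0.0000, hold=0.0000 ⇒ V=0.0000 continue  boundary S*=69.9254
step 5: (k=5,j=0): S=54.0326, (K−S)⁺=31.2174, hold=30.5305 ⇒ V=31.2174 exercise | (k=5,j=1): S=64.1665, (K−S)⁺=21.0835, hold=20.3966 ⇒ V=21.0835 exercise | (k=5,j=2): S=76.2011, (K−S)⁺=9.0489, hold=9.7123 ⇒ V=9.7123 continue | (k=5,j=3): S=90.4927, (K−S)⁺=0.0000, hold=2.5129 ⇒ V=2.5129 continue | (k=5,j=4): S=107.4648, (K−S)⁺=0.0000, hold=0.2301 ⇒ V=0.2301 continue | (k=5,j=5): S=127.6200, (K−S)⁺=0.0000, hold=0.0000 ⇒ V=0.0000 continue  boundary S*=64.1665
step 4: (k=4,j=0): S=58.8820, (K−S)⁺=26.3680, hold=25.6811 ⇒ V=26.3680 exercise | (k=4,j=1): S=69.9254, (K−S)⁺=15.3246, hold=14.9837 ⇒ V=15.3246 exercise | (k=4,j=2): S=83.0400, (K−S)⁺=2.2100, hold=5.8797 ⇒ V=5.8797 continue | (k=4,j=3): S=98.6143, (K−S)⁺=0.0000, hold=1.3022 ⇒ V=1.3022 continue | (k=4,j=4): S=117.1096, (K−S)⁺=0.0000, hold=0.1083 ⇒ V=0.1083 continue  boundary S*=69.9254
step 3: (k=3,j=0): S=64.1665, (K−S)⁺=21.0835, hold=20.3966 ⇒ V=21.0835 exercise | (k=3,j=1): S=76.2011, (K−S)⁺=9.0489, hold=10.2757 ⇒ V=10.2757 continue | (k=3,j=2): S=90.4927, (K−S)⁺=0.0000, hold=3.4452 ⇒ V=3.4452 continue | (k=3,j=3): S=107.4648, (K−S)⁺=0.0000, hold=0.6691 ⇒ V=0.6691 continue  boundary S*=64.1665
step 2: (k=2,j=0): S=69.9254, (K−S)⁺=15.3246, hold=15.2775 ⇒ V=15.3246 exercise | (k=2,j=1): S=83.0400, (K−S)⁺=2.2100, hold=6.6309 ⇒ V=6.6309 continue | (k=2,j=2): S=98.6143, (K−S)⁺=0.0000, hold=1.9697 ⇒ V=1.9697 continue  boundary S*=69.9254
step 1: (k=1,j=0): S=76.2011, (K−S)⁺=9.0489, hold=10.6675 ⇒ V=10.6675 continue | (k=1,j=1): S=90.4927, (K−S)⁺=0.0000, hold=4.1467 ⇒ V=4.1467 continue  boundary S*=-
step 0: (k=0,j=0): S=83.0400, (K−S)⁺=2.2100, hold=7.1810 ⇒ V=7.1810 continue  boundary S*=-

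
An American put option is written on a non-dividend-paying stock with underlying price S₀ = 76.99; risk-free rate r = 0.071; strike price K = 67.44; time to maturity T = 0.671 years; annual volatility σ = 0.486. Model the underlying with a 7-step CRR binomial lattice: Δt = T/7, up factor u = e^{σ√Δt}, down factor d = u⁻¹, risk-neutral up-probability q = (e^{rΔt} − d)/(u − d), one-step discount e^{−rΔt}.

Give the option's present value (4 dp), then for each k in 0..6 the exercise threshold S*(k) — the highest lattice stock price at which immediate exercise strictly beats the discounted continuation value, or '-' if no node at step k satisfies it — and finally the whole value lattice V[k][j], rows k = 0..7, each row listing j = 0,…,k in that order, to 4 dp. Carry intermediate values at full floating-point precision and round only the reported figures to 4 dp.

params: Δt=0.09586 u=1.16238 d=0.86030 q=0.48506 e^(-rΔt)=0.99322
t_7 payoffs: 40.5867 31.1578 18.4181 1.2052 0.0000 0.0000 0.0000 0.0000
t_6: node(6,0) S=31.2137 payoff=36.2263 vs cont=35.7688 → 36.2263 [stop]  node(6,1) S=42.1737 payoff=25.2663 vs cont=24.8088 → 25.2663 [stop]  node(6,2) S=56.9821 payoff=10.4579 vs cont=10.0005 → 10.4579 [stop]  node(6,3) S=76.9900 payoff=0.0000 vs cont=0.6164 → 0.6164 [wait]  node(6,4) S=104.0233 payoff=0.0000 vs cont=0.0000 → 0.0000 [wait]  node(6,5) S=140.5486 payoff=0.0000 vs cont=0.0000 → 0.0000 [wait]  node(6,6) S=189.8990 payoff=0.0000 vs cont=0.0000 → 0.0000 [wait]  ⇒ S*(6)=56.9821
t_5: node(5,0) S=36.2822 payoff=31.1578 vs cont=30.7003 → 31.1578 [stop]  node(5,1) S=49.0219 payoff=18.4181 vs cont=17.9607 → 18.4181 [stop]  node(5,2) S=66.2348 payoff=1.2052 vs cont=5.6456 → 5.6456 [wait]  node(5,3) S=89.4916 payoff=0.0000 vs cont=0.3153 → 0.3153 [wait]  node(5,4) S=120.9145 payoff=0.0000 vs cont=0.0000 → 0.0000 [wait]  node(5,5) S=163.3709 payoff=0.0000 vs cont=0.0000 → 0.0000 [wait]  ⇒ S*(5)=49.0219
t_4: node(4,0) S=42.1737 payoff=25.2663 vs cont=24.8088 → 25.2663 [stop]  node(4,1) S=56.9821 payoff=10.4579 vs cont=12.1398 → 12.1398 [wait]  node(4,2) S=76.9900 payoff=0.0000 vs cont=3.0393 → 3.0393 [wait]  node(4,3) S=104.0233 payoff=0.0000 vs cont=0.1612 → 0.1612 [wait]  node(4,4) S=140.5486 payoff=0.0000 vs cont=0.0000 → 0.0000 [wait]  ⇒ S*(4)=42.1737
t_3: node(3,0) S=49.0219 payoff=18.4181 vs cont=18.7709 → 18.7709 [wait]  node(3,1) S=66.2348 payoff=1.2052 vs cont=7.6731 → 7.6731 [wait]  node(3,2) S=89.4916 payoff=0.0000 vs cont=1.6321 → 1.6321 [wait]  node(3,3) S=120.9145 payoff=0.0000 vs cont=0.0825 → 0.0825 [wait]  ⇒ S*(3)=-
t_2: node(2,0) S=56.9821 payoff=10.4579 vs cont=13.2970 → 13.2970 [wait]  node(2,1) S=76.9900 payoff=0.0000 vs cont=4.7107 → 4.7107 [wait]  node(2,2) S=104.0233 payoff=0.0000 vs cont=0.8745 → 0.8745 [wait]  ⇒ S*(2)=-
t_1: node(1,0) S=66.2348 payoff=1.2052 vs cont=9.0702 → 9.0702 [wait]  node(1,1) S=89.4916 payoff=0.0000 vs cont=2.8306 → 2.8306 [wait]  ⇒ S*(1)=-
t_0: node(0,0) S=76.9900 payoff=0.0000 vs cont=6.0026 → 6.0026 [wait]  ⇒ S*(0)=-

price = 6.0026
boundary = - - - - 42.1737 49.0219 56.9821
tree:
6.0026
9.0702 2.8306
13.2970 4.7107 0.8745
18.7709 7.6731 1.6321 0.0825
25.2663 12.1398 3.0393 0.1612 0.0000
31.1578 18.4181 5.6456 0.3153 0.0000 0.0000
36.2263 25.2663 10.4579 0.6164 0.0000 0.0000 0.0000
40.5867 31.1578 18.4181 1.2052 0.0000 0.0000 0.0000 0.0000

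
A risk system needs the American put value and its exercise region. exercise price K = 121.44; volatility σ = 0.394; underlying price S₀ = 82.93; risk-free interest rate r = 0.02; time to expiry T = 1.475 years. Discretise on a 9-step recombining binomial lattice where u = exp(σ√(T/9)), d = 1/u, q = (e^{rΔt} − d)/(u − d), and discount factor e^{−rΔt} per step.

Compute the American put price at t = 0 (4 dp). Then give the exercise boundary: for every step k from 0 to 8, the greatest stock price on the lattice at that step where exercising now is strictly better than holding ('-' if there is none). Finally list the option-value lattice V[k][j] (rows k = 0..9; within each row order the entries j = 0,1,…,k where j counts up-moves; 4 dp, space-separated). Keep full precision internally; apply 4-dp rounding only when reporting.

Δt=0.16389, u=1.17293, d=0.85257, q=0.47046, disc=e^(-rΔt)=0.99673
k=9 terminal: V=max(K-S,0) → 101.7036 94.2875 84.0846 70.0478 50.7366 24.1690 0.0000 0.0000 0.0000 0.0000
k=8: j=0 S=23.1493 intr=98.2907 cont=97.8932 V=98.2907[EX]; j=1 S=31.8480 intr=89.5920 cont=89.1946 V=89.5920[EX]; j=2 S=43.8152 intr=77.6248 cont=77.2274 V=77.6248[EX]; j=3 S=60.2793 intr=61.1607 cont=60.7633 V=61.1607[EX]; j=4 S=82.9300 intr=38.5100 cont=38.1126 V=38.5100[EX]; j=5 S=114.0919 intr=7.3481 cont=12.7567 V=12.7567[hold]; j=6 S=156.9633 intr=0.0000 cont=0.0000 V=0.0000[hold]; j=7 S=215.9441 intr=0.0000 cont=0.0000 V=0.0000[hold]; j=8 S=297.0876 intr=0.0000 cont=0.0000 V=0.0000[hold]  S*(8)=82.9300
k=7: j=0 S=27.1525 intr=94.2875 cont=93.8901 V=94.2875[EX]; j=1 S=37.3554 intr=84.0846 cont=83.6872 V=84.0846[EX]; j=2 S=51.3922 intr=70.0478 cont=69.6504 V=70.0478[EX]; j=3 S=70.7034 intr=50.7366 cont=50.3392 V=50.7366[EX]; j=4 S=97.2710 intr=24.1690 cont=26.3078 V=26.3078[hold]; j=5 S=133.8217 intr=0.0000 cont=6.7331 V=6.7331[hold]; j=6 S=184.1068 intr=0.0000 cont=0.0000 V=0.0000[hold]; j=7 S=253.2870 intr=0.0000 cont=0.0000 V=0.0000[hold]  S*(7)=70.7034
k=6: j=0 S=31.8480 intr=89.5920 cont=89.1946 V=89.5920[EX]; j=1 S=43.8152 intr=77.6248 cont=77.2274 V=77.6248[EX]; j=2 S=60.2793 intr=61.1607 cont=60.7633 V=61.1607[EX]; j=3 S=82.9300 intr=38.5100 cont=39.1155 V=39.1155[hold]; j=4 S=114.0919 intr=7.3481 cont=17.0428 V=17.0428[hold]; j=5 S=156.9633 intr=0.0000 cont=3.5538 V=3.5538[hold]; j=6 S=215.9441 intr=0.0000 cont=0.0000 V=0.0000[hold]  S*(6)=60.2793
k=5: j=0 S=37.3554 intr=84.0846 cont=83.6872 V=84.0846[EX]; j=1 S=51.3922 intr=70.0478 cont=69.6504 V=70.0478[EX]; j=2 S=70.7034 intr=50.7366 cont=50.6232 V=50.7366[EX]; j=3 S=97.2710 intr=24.1690 cont=28.6372 V=28.6372[hold]; j=4 S=133.8217 intr=0.0000 cont=10.6618 V=10.6618[hold]; j=5 S=184.1068 intr=0.0000 cont=1.8757 V=1.8757[hold]  S*(5)=70.7034
k=4: j=0 S=43.8152 intr=77.6248 cont=77.2274 V=77.6248[EX]; j=1 S=60.2793 intr=61.1607 cont=60.7633 V=61.1607[EX]; j=2 S=82.9300 intr=38.5100 cont=40.2078 V=40.2078[hold]; j=3 S=114.0919 intr=7.3481 cont=20.1145 V=20.1145[hold]; j=4 S=156.9633 intr=0.0000 cont=6.5070 V=6.5070[hold]  S*(4)=60.2793
k=3: j=0 S=51.3922 intr=70.0478 cont=69.6504 V=70.0478[EX]; j=1 S=70.7034 intr=50.7366 cont=51.1354 V=51.1354[hold]; j=2 S=97.2710 intr=24.1690 cont=30.6542 V=30.6542[hold]; j=3 S=133.8217 intr=0.0000 cont=13.6679 V=13.6679[hold]  S*(3)=51.3922
k=2: j=0 S=60.2793 intr=61.1607 cont=60.9502 V=61.1607[EX]; j=1 S=82.9300 intr=38.5100 cont=41.3640 V=41.3640[hold]; j=2 S=114.0919 intr=7.3481 cont=22.5887 V=22.5887[hold]  S*(2)=60.2793
k=1: j=0 S=70.7034 intr=50.7366 cont=51.6775 V=51.6775[hold]; j=1 S=97.2710 intr=24.1690 cont=32.4246 V=32.4246[hold]  S*(1)=-
k=0: j=0 S=82.9300 intr=38.5100 cont=42.4804 V=42.4804[hold]  S*(0)=-

price = 42.4804
boundary = - - 60.2793 51.3922 60.2793 70.7034 60.2793 70.7034 82.9300
tree:
42.4804
51.6775 32.4246
61.1607 41.3640 22.5887
70.0478 51.1354 30.6542 13.6679
77.6248 61.1607 40.2078 20.1145 6.5070
84.0846 70.0478 50.7366 28.6372 10.6618 1.8757
89.5920 77.6248 61.1607 39.1155 17.0428 3.5538 0.0000
94.2875 84.0846 70.0478 50.7366 26.3078 6.7331 0.0000 0.0000
98.2907 89.5920 77.6248 61.1607 38.5100 12.7567 0.0000 0.0000 0.0000
101.7036 94.2875 84.0846 70.0478 50.7366 24.1690 0.0000 0.0000 0.0000 0.0000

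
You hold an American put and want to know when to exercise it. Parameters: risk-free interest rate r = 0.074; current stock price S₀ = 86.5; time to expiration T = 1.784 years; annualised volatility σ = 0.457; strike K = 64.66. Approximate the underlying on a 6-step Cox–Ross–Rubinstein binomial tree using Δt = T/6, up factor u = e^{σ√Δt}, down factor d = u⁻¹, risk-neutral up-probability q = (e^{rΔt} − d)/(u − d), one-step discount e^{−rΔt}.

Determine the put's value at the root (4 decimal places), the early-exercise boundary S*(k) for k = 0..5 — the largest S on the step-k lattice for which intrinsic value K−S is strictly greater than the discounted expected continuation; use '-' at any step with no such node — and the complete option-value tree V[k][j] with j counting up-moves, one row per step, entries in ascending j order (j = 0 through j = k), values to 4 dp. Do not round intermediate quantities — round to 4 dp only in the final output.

Δt=0.29733, u=1.28299, d=0.77943, q=0.48220, disc=e^(-rΔt)=0.97824
k=6 terminal: V=max(K-S,0) → 45.2657 32.7357 12.1105 0.0000 0.0000 0.0000 0.0000
k=5: j=0 S=24.8827 intr=39.7773 cont=38.3701 V=39.7773[EX]; j=1 S=40.9586 intr=23.7014 cont=22.2942 V=23.7014[EX]; j=2 S=67.4206 intr=0.0000 cont=6.1343 V=6.1343[hold]; j=3 S=110.9787 intr=0.0000 cont=0.0000 V=0.0000[hold]; j=4 S=182.6784 intr=0.0000 cont=0.0000 V=0.0000[hold]; j=5 S=300.7008 intr=0.0000 cont=0.0000 V=0.0000[hold]  S*(5)=40.9586
k=4: j=0 S=31.9243 intr=32.7357 cont=31.3285 V=32.7357[EX]; j=1 S=52.5495 intr=12.1105 cont=14.8991 V=14.8991[hold]; j=2 S=86.5000 intr=0.0000 cont=3.1072 V=3.1072[hold]; j=3 S=142.3847 intr=0.0000 cont=0.0000 V=0.0000[hold]; j=4 S=234.3748 intr=0.0000 cont=0.0000 V=0.0000[hold]  S*(4)=31.9243
k=3: j=0 S=40.9586 intr=23.7014 cont=23.6097 V=23.7014[EX]; j=1 S=67.4206 intr=0.0000 cont=9.0126 V=9.0126[hold]; j=2 S=110.9787 intr=0.0000 cont=1.5739 V=1.5739[hold]; j=3 S=182.6784 intr=0.0000 cont=0.0000 V=0.0000[hold]  S*(3)=40.9586
k=2: j=0 S=52.5495 intr=12.1105 cont=16.2568 V=16.2568[hold]; j=1 S=86.5000 intr=0.0000 cont=5.3076 V=5.3076[hold]; j=2 S=142.3847 intr=0.0000 cont=0.7972 V=0.7972[hold]  S*(2)=-
k=1: j=0 S=67.4206 intr=0.0000 cont=10.7382 V=10.7382[hold]; j=1 S=110.9787 intr=0.0000 cont=3.0645 V=3.0645[hold]  S*(1)=-
k=0: j=0 S=86.5000 intr=0.0000 cont=6.8848 V=6.8848[hold]  S*(0)=-

price = 6.8848
boundary = - - - 40.9586 31.9243 40.9586
tree:
6.8848
10.7382 3.0645
16.2568 5.3076 0.7972
23.7014 9.0126 1.5739 0.0000
32.7357 14.8991 3.1072 0.0000 0.0000
39.7773 23.7014 6.1343 0.0000 0.0000 0.0000
45.2657 32.7357 12.1105 0.0000 0.0000 0.0000 0.0000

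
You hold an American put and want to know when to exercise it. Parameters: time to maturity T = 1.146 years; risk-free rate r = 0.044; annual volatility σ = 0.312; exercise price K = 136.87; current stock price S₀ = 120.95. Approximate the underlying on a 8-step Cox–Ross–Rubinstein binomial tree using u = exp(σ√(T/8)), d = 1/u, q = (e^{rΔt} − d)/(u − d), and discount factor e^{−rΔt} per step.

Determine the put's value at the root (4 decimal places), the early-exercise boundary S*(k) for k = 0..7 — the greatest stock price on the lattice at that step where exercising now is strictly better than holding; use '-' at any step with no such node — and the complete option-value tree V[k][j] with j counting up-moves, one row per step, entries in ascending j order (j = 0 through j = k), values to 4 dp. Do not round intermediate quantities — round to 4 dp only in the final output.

params: Δt=0.14325 u=1.12534 d=0.88862 q=0.49722 e^(-rΔt)=0.99372
t_8 payoffs: 89.8449 77.3177 61.4532 41.3626 15.9200 0.0000 0.0000 0.0000 0.0000
t_7: node(7,0) S=52.9193 payoff=83.9507 vs cont=83.0907 → 83.9507 [stop]  node(7,1) S=67.0167 payoff=69.8533 vs cont=68.9933 → 69.8533 [stop]  node(7,2) S=84.8696 payoff=52.0004 vs cont=51.1404 → 52.0004 [stop]  node(7,3) S=107.4784 payoff=29.3916 vs cont=28.5316 → 29.3916 [stop]  node(7,4) S=136.1101 payoff=0.7599 vs cont=7.9539 → 7.9539 [wait]  node(7,5) S=172.3691 payoff=0.0000 vs cont=0.0000 → 0.0000 [wait]  node(7,6) S=218.2873 payoff=0.0000 vs cont=0.0000 → 0.0000 [wait]  node(7,7) S=276.4378 payoff=0.0000 vs cont=0.0000 → 0.0000 [wait]  ⇒ S*(7)=107.4784
t_6: node(6,0) S=59.5523 payoff=77.3177 vs cont=76.4577 → 77.3177 [stop]  node(6,1) S=75.4168 payoff=61.4532 vs cont=60.5933 → 61.4532 [stop]  node(6,2) S=95.5074 payoff=41.3626 vs cont=40.5027 → 41.3626 [stop]  node(6,3) S=120.9500 payoff=15.9200 vs cont=18.6146 → 18.6146 [wait]  node(6,4) S=153.1704 payoff=0.0000 vs cont=3.9739 → 3.9739 [wait]  node(6,5) S=193.9742 payoff=0.0000 vs cont=0.0000 → 0.0000 [wait]  node(6,6) S=245.6478 payoff=0.0000 vs cont=0.0000 → 0.0000 [wait]  ⇒ S*(6)=95.5074
t_5: node(5,0) S=67.0167 payoff=69.8533 vs cont=68.9933 → 69.8533 [stop]  node(5,1) S=84.8696 payoff=52.0004 vs cont=51.1404 → 52.0004 [stop]  node(5,2) S=107.4784 payoff=29.3916 vs cont=29.8630 → 29.8630 [wait]  node(5,3) S=136.1101 payoff=0.7599 vs cont=11.2637 → 11.2637 [wait]  node(5,4) S=172.3691 payoff=0.0000 vs cont=1.9854 → 1.9854 [wait]  node(5,5) S=218.2873 payoff=0.0000 vs cont=0.0000 → 0.0000 [wait]  ⇒ S*(5)=84.8696
t_4: node(4,0) S=75.4168 payoff=61.4532 vs cont=60.5933 → 61.4532 [stop]  node(4,1) S=95.5074 payoff=41.3626 vs cont=40.7356 → 41.3626 [stop]  node(4,2) S=120.9500 payoff=15.9200 vs cont=20.4855 → 20.4855 [wait]  node(4,3) S=153.1704 payoff=0.0000 vs cont=6.6086 → 6.6086 [wait]  node(4,4) S=193.9742 payoff=0.0000 vs cont=0.9920 → 0.9920 [wait]  ⇒ S*(4)=95.5074
t_3: node(3,0) S=84.8696 payoff=52.0004 vs cont=51.1404 → 52.0004 [stop]  node(3,1) S=107.4784 payoff=29.3916 vs cont=30.7874 → 30.7874 [wait]  node(3,2) S=136.1101 payoff=0.7599 vs cont=13.5002 → 13.5002 [wait]  node(3,3) S=172.3691 payoff=0.0000 vs cont=3.7919 → 3.7919 [wait]  ⇒ S*(3)=84.8696
t_2: node(2,0) S=95.5074 payoff=41.3626 vs cont=41.1923 → 41.3626 [stop]  node(2,1) S=120.9500 payoff=15.9200 vs cont=22.0524 → 22.0524 [wait]  node(2,2) S=153.1704 payoff=0.0000 vs cont=8.6185 → 8.6185 [wait]  ⇒ S*(2)=95.5074
t_1: node(1,0) S=107.4784 payoff=29.3916 vs cont=31.5616 → 31.5616 [wait]  node(1,1) S=136.1101 payoff=0.7599 vs cont=15.2762 → 15.2762 [wait]  ⇒ S*(1)=-
t_0: node(0,0) S=120.9500 payoff=15.9200 vs cont=23.3167 → 23.3167 [wait]  ⇒ S*(0)=-

price = 23.3167
boundary = - - 95.5074 84.8696 95.5074 84.8696 95.5074 107.4784
tree:
23.3167
31.5616 15.2762
41.3626 22.0524 8.6185
52.0004 30.7874 13.5002 3.7919
61.4532 41.3626 20.4855 6.6086 0.9920
69.8533 52.0004 29.8630 11.2637 1.9854 0.0000
77.3177 61.4532 41.3626 18.6146 3.9739 0.0000 0.0000
83.9507 69.8533 52.0004 29.3916 7.9539 0.0000 0.0000 0.0000
89.8449 77.3177 61.4532 41.3626 15.9200 0.0000 0.0000 0.0000 0.0000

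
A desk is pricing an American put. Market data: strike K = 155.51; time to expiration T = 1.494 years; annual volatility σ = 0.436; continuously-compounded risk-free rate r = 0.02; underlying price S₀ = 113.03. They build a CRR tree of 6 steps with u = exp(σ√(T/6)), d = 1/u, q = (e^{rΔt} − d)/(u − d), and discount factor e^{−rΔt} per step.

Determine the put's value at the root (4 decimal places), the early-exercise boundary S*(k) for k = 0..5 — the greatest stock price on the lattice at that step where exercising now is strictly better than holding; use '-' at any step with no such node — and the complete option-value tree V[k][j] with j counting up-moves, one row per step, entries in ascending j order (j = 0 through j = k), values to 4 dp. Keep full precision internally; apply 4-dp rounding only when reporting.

price = 52.0310
boundary = - - 73.1510 58.8483 73.1510 90.9300
tree:
52.0310
66.7095 35.1728
82.3590 48.8589 19.3088
96.6617 65.0983 30.1131 6.6927
108.1679 82.3590 45.3172 12.3916 0.0000
117.4244 96.6617 64.5800 22.9433 0.0000 0.0000
124.8711 108.1679 82.3590 42.4800 0.0000 0.0000 0.0000

Δt=0.24900, u=1.24304, d=0.80448, q=0.45721, disc=e^(-rΔt)=0.99503
k=6 terminal: V=max(K-S,0) → 124.8711 108.1679 82.3590 42.4800 0.0000 0.0000 0.0000
k=5: j=0 S=38.0856 intr=117.4244 cont=116.6519 V=117.4244[EX]; j=1 S=58.8483 intr=96.6617 cont=95.8892 V=96.6617[EX]; j=2 S=90.9300 intr=64.5800 cont=63.8075 V=64.5800[EX]; j=3 S=140.5013 intr=15.0087 cont=22.9433 V=22.9433[hold]; j=4 S=217.0969 intr=0.0000 cont=0.0000 V=0.0000[hold]; j=5 S=335.4494 intr=0.0000 cont=0.0000 V=0.0000[hold]  S*(5)=90.9300
k=4: j=0 S=47.3421 intr=108.1679 cont=107.3954 V=108.1679[EX]; j=1 S=73.1510 intr=82.3590 cont=81.5865 V=82.3590[EX]; j=2 S=113.0300 intr=42.4800 cont=45.3172 V=45.3172[hold]; j=3 S=174.6494 intr=0.0000 cont=12.3916 V=12.3916[hold]; j=4 S=269.8611 intr=0.0000 cont=0.0000 V=0.0000[hold]  S*(4)=73.1510
k=3: j=0 S=58.8483 intr=96.6617 cont=95.8892 V=96.6617[EX]; j=1 S=90.9300 intr=64.5800 cont=65.0983 V=65.0983[hold]; j=2 S=140.5013 intr=15.0087 cont=30.1131 V=30.1131[hold]; j=3 S=217.0969 intr=0.0000 cont=6.6927 V=6.6927[hold]  S*(3)=58.8483
k=2: j=0 S=73.1510 intr=82.3590 cont=81.8222 V=82.3590[EX]; j=1 S=113.0300 intr=42.4800 cont=48.8589 V=48.8589[hold]; j=2 S=174.6494 intr=0.0000 cont=19.3088 V=19.3088[hold]  S*(2)=73.1510
k=1: j=0 S=90.9300 intr=64.5800 cont=66.7095 V=66.7095[hold]; j=1 S=140.5013 intr=15.0087 cont=35.1728 V=35.1728[hold]  S*(1)=-
k=0: j=0 S=113.0300 intr=42.4800 cont=52.0310 V=52.0310[hold]  S*(0)=-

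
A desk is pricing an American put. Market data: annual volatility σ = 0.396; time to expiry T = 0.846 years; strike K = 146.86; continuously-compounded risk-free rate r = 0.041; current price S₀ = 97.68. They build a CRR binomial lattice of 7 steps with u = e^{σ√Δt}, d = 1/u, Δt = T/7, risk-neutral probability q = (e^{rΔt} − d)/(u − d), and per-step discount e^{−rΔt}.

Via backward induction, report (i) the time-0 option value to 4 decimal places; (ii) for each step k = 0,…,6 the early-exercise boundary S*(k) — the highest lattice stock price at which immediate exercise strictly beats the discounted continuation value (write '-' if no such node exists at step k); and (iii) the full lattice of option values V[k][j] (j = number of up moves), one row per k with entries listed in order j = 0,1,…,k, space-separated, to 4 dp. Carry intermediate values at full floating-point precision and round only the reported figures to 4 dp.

params: Δt=0.12086 u=1.14759 d=0.87139 q=0.48362 e^(-rΔt)=0.99506
t_7 payoffs: 109.5961 97.7845 82.2290 61.7428 34.7630 0.0000 0.0000 0.0000
t_6: node(6,0) S=42.7638 payoff=104.0962 vs cont=103.3703 → 104.0962 [stop]  node(6,1) S=56.3187 payoff=90.5413 vs cont=89.8154 → 90.5413 [stop]  node(6,2) S=74.1702 payoff=72.6898 vs cont=71.9639 → 72.6898 [stop]  node(6,3) S=97.6800 payoff=49.1800 vs cont=48.4541 → 49.1800 [stop]  node(6,4) S=128.6418 payoff=18.2182 vs cont=17.8621 → 18.2182 [stop]  node(6,5) S=169.4176 payoff=0.0000 vs cont=0.0000 → 0.0000 [wait]  node(6,6) S=223.1182 payoff=0.0000 vs cont=0.0000 → 0.0000 [wait]  ⇒ S*(6)=128.6418
t_5: node(5,0) S=49.0755 payoff=97.7845 vs cont=97.0586 → 97.7845 [stop]  node(5,1) S=64.6310 payoff=82.2290 vs cont=81.5031 → 82.2290 [stop]  node(5,2) S=85.1172 payoff=61.7428 vs cont=61.0169 → 61.7428 [stop]  node(5,3) S=112.0970 payoff=34.7630 vs cont=34.0371 → 34.7630 [stop]  node(5,4) S=147.6285 payoff=0.0000 vs cont=9.3610 → 9.3610 [wait]  node(5,5) S=194.4226 payoff=0.0000 vs cont=0.0000 → 0.0000 [wait]  ⇒ S*(5)=112.0970
t_4: node(4,0) S=56.3187 payoff=90.5413 vs cont=89.8154 → 90.5413 [stop]  node(4,1) S=74.1702 payoff=72.6898 vs cont=71.9639 → 72.6898 [stop]  node(4,2) S=97.6800 payoff=49.1800 vs cont=48.4541 → 49.1800 [stop]  node(4,3) S=128.6418 payoff=18.2182 vs cont=22.3669 → 22.3669 [wait]  node(4,4) S=169.4176 payoff=0.0000 vs cont=4.8099 → 4.8099 [wait]  ⇒ S*(4)=97.6800
t_3: node(3,0) S=64.6310 payoff=82.2290 vs cont=81.5031 → 82.2290 [stop]  node(3,1) S=85.1172 payoff=61.7428 vs cont=61.0169 → 61.7428 [stop]  node(3,2) S=112.0970 payoff=34.7630 vs cont=36.0336 → 36.0336 [wait]  node(3,3) S=147.6285 payoff=0.0000 vs cont=13.8074 → 13.8074 [wait]  ⇒ S*(3)=85.1172
t_2: node(2,0) S=74.1702 payoff=72.6898 vs cont=71.9639 → 72.6898 [stop]  node(2,1) S=97.6800 payoff=49.1800 vs cont=49.0655 → 49.1800 [stop]  node(2,2) S=128.6418 payoff=18.2182 vs cont=25.1595 → 25.1595 [wait]  ⇒ S*(2)=97.6800
t_1: node(1,0) S=85.1172 payoff=61.7428 vs cont=61.0169 → 61.7428 [stop]  node(1,1) S=112.0970 payoff=34.7630 vs cont=37.3775 → 37.3775 [wait]  ⇒ S*(1)=85.1172
t_0: node(0,0) S=97.6800 payoff=49.1800 vs cont=49.7123 → 49.7123 [wait]  ⇒ S*(0)=-

price = 49.7123
boundary = - 85.1172 97.6800 85.1172 97.6800 112.0970 128.6418
tree:
49.7123
61.7428 37.3775
72.6898 49.1800 25.1595
82.2290 61.7428 36.0336 13.8074
90.5413 72.6898 49.1800 22.3669 4.8099
97.7845 82.2290 61.7428 34.7630 9.3610 0.0000
104.0962 90.5413 72.6898 49.1800 18.2182 0.0000 0.0000
109.5961 97.7845 82.2290 61.7428 34.7630 0.0000 0.0000 0.0000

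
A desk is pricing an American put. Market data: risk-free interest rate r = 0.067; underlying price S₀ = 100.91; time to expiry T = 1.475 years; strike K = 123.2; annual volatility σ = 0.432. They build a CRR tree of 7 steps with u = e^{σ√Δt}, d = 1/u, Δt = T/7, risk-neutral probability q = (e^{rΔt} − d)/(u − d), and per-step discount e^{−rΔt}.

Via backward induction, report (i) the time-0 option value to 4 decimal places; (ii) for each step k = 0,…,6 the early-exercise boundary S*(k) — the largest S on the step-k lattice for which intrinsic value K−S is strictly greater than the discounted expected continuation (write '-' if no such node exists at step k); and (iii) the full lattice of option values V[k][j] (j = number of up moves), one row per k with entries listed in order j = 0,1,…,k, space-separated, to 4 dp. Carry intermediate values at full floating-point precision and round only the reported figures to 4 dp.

params: Δt=0.21071 u=1.21933 d=0.82012 q=0.48620 e^(-rΔt)=0.98598
t_7 payoffs: 98.0187 85.7611 67.5369 40.4416 0.1571 0.0000 0.0000 0.0000
t_6: node(6,0) S=30.7044 payoff=92.4956 vs cont=90.7685 → 92.4956 [stop]  node(6,1) S=45.6505 payoff=77.5495 vs cont=75.8224 → 77.5495 [stop]  node(6,2) S=67.8719 payoff=55.3281 vs cont=53.6010 → 55.3281 [stop]  node(6,3) S=100.9100 payoff=22.2900 vs cont=20.5629 → 22.2900 [stop]  node(6,4) S=150.0302 payoff=0.0000 vs cont=0.0796 → 0.0796 [wait]  node(6,5) S=223.0606 payoff=0.0000 vs cont=0.0000 → 0.0000 [wait]  node(6,6) S=331.6403 payoff=0.0000 vs cont=0.0000 → 0.0000 [wait]  ⇒ S*(6)=100.9100
t_5: node(5,0) S=37.4389 payoff=85.7611 vs cont=84.0340 → 85.7611 [stop]  node(5,1) S=55.6631 payoff=67.5369 vs cont=65.8098 → 67.5369 [stop]  node(5,2) S=82.7584 payoff=40.4416 vs cont=38.7145 → 40.4416 [stop]  node(5,3) S=123.0429 payoff=0.1571 vs cont=11.3302 → 11.3302 [wait]  node(5,4) S=182.9367 payoff=0.0000 vs cont=0.0403 → 0.0403 [wait]  node(5,5) S=271.9851 payoff=0.0000 vs cont=0.0000 → 0.0000 [wait]  ⇒ S*(5)=82.7584
t_4: node(4,0) S=45.6505 payoff=77.5495 vs cont=75.8224 → 77.5495 [stop]  node(4,1) S=67.8719 payoff=55.3281 vs cont=53.6010 → 55.3281 [stop]  node(4,2) S=100.9100 payoff=22.2900 vs cont=25.9191 → 25.9191 [wait]  node(4,3) S=150.0302 payoff=0.0000 vs cont=5.7592 → 5.7592 [wait]  node(4,4) S=223.0606 payoff=0.0000 vs cont=0.0204 → 0.0204 [wait]  ⇒ S*(4)=67.8719
t_3: node(3,0) S=55.6631 payoff=67.5369 vs cont=65.8098 → 67.5369 [stop]  node(3,1) S=82.7584 payoff=40.4416 vs cont=40.4542 → 40.4542 [wait]  node(3,2) S=123.0429 payoff=0.1571 vs cont=15.8914 → 15.8914 [wait]  node(3,3) S=182.9367 payoff=0.0000 vs cont=2.9274 → 2.9274 [wait]  ⇒ S*(3)=55.6631
t_2: node(2,0) S=67.8719 payoff=55.3281 vs cont=53.6071 → 55.3281 [stop]  node(2,1) S=100.9100 payoff=22.2900 vs cont=28.1121 → 28.1121 [wait]  node(2,2) S=150.0302 payoff=0.0000 vs cont=9.4538 → 9.4538 [wait]  ⇒ S*(2)=67.8719
t_1: node(1,0) S=82.7584 payoff=40.4416 vs cont=41.5055 → 41.5055 [wait]  node(1,1) S=123.0429 payoff=0.1571 vs cont=18.7735 → 18.7735 [wait]  ⇒ S*(1)=-
t_0: node(0,0) S=100.9100 payoff=22.2900 vs cont=30.0263 → 30.0263 [wait]  ⇒ S*(0)=-

price = 30.0263
boundary = - - 67.8719 55.6631 67.8719 82.7584 100.9100
tree:
30.0263
41.5055 18.7735
55.3281 28.1121 9.4538
67.5369 40.4542 15.8914 2.9274
77.5495 55.3281 25.9191 5.7592 0.0204
85.7611 67.5369 40.4416 11.3302 0.0403 0.0000
92.4956 77.5495 55.3281 22.2900 0.0796 0.0000 0.0000
98.0187 85.7611 67.5369 40.4416 0.1571 0.0000 0.0000 0.0000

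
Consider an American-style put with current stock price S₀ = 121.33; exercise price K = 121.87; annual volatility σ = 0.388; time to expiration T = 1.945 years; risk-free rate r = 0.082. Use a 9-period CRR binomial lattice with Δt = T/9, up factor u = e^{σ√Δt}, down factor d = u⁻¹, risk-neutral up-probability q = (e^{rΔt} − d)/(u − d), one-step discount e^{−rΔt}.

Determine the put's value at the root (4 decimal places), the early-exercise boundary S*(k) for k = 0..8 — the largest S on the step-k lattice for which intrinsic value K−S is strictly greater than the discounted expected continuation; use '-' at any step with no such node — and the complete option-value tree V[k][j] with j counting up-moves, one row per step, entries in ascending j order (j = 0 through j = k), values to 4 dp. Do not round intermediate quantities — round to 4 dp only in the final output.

params: Δt=0.21611 u=1.19766 d=0.83496 q=0.50432 e^(-rΔt)=0.98243
t_9 payoffs: 97.9393 87.5439 72.6327 51.2441 20.5644 0.0000 0.0000 0.0000 0.0000 0.0000
t_8: node(8,0) S=28.6609 payoff=93.2091 vs cont=91.0684 → 93.2091 [stop]  node(8,1) S=41.1111 payoff=80.7589 vs cont=78.6182 → 80.7589 [stop]  node(8,2) S=58.9697 payoff=62.9003 vs cont=60.7596 → 62.9003 [stop]  node(8,3) S=84.5860 payoff=37.2840 vs cont=35.1433 → 37.2840 [stop]  node(8,4) S=121.3300 payoff=0.5400 vs cont=10.0143 → 10.0143 [wait]  node(8,5) S=174.0355 payoff=0.0000 vs cont=0.0000 → 0.0000 [wait]  node(8,6) S=249.6360 payoff=0.0000 vs cont=0.0000 → 0.0000 [wait]  node(8,7) S=358.0773 payoff=0.0000 vs cont=0.0000 → 0.0000 [wait]  node(8,8) S=513.6253 payoff=0.0000 vs cont=0.0000 → 0.0000 [wait]  ⇒ S*(8)=84.5860
t_7: node(7,0) S=34.3261 payoff=87.5439 vs cont=85.4032 → 87.5439 [stop]  node(7,1) S=49.2373 payoff=72.6327 vs cont=70.4920 → 72.6327 [stop]  node(7,2) S=70.6259 payoff=51.2441 vs cont=49.1035 → 51.2441 [stop]  node(7,3) S=101.3056 payoff=20.5644 vs cont=23.1179 → 23.1179 [wait]  node(7,4) S=145.3125 payoff=0.0000 vs cont=4.8767 → 4.8767 [wait]  node(7,5) S=208.4359 payoff=0.0000 vs cont=0.0000 → 0.0000 [wait]  node(7,6) S=298.9799 payoff=0.0000 vs cont=0.0000 → 0.0000 [wait]  node(7,7) S=428.8561 payoff=0.0000 vs cont=0.0000 → 0.0000 [wait]  ⇒ S*(7)=70.6259
t_6: node(6,0) S=41.1111 payoff=80.7589 vs cont=78.6182 → 80.7589 [stop]  node(6,1) S=58.9697 payoff=62.9003 vs cont=60.7596 → 62.9003 [stop]  node(6,2) S=84.5860 payoff=37.2840 vs cont=36.4085 → 37.2840 [stop]  node(6,3) S=121.3300 payoff=0.5400 vs cont=13.6740 → 13.6740 [wait]  node(6,4) S=174.0355 payoff=0.0000 vs cont=2.3748 → 2.3748 [wait]  node(6,5) S=249.6360 payoff=0.0000 vs cont=0.0000 → 0.0000 [wait]  node(6,6) S=358.0773 payoff=0.0000 vs cont=0.0000 → 0.0000 [wait]  ⇒ S*(6)=84.5860
t_5: node(5,0) S=49.2373 payoff=72.6327 vs cont=70.4920 → 72.6327 [stop]  node(5,1) S=70.6259 payoff=51.2441 vs cont=49.1035 → 51.2441 [stop]  node(5,2) S=101.3056 payoff=20.5644 vs cont=24.9312 → 24.9312 [wait]  node(5,3) S=145.3125 payoff=0.0000 vs cont=7.8354 → 7.8354 [wait]  node(5,4) S=208.4359 payoff=0.0000 vs cont=1.1565 → 1.1565 [wait]  node(5,5) S=298.9799 payoff=0.0000 vs cont=0.0000 → 0.0000 [wait]  ⇒ S*(5)=70.6259
t_4: node(4,0) S=58.9697 payoff=62.9003 vs cont=60.7596 → 62.9003 [stop]  node(4,1) S=84.5860 payoff=37.2840 vs cont=37.3069 → 37.3069 [wait]  node(4,2) S=121.3300 payoff=0.5400 vs cont=16.0229 → 16.0229 [wait]  node(4,3) S=174.0355 payoff=0.0000 vs cont=4.3886 → 4.3886 [wait]  node(4,4) S=249.6360 payoff=0.0000 vs cont=0.5632 → 0.5632 [wait]  ⇒ S*(4)=58.9697
t_3: node(3,0) S=70.6259 payoff=51.2441 vs cont=49.1148 → 51.2441 [stop]  node(3,1) S=101.3056 payoff=20.5644 vs cont=26.1062 → 26.1062 [wait]  node(3,2) S=145.3125 payoff=0.0000 vs cont=9.9771 → 9.9771 [wait]  node(3,3) S=208.4359 payoff=0.0000 vs cont=2.4162 → 2.4162 [wait]  ⇒ S*(3)=70.6259
t_2: node(2,0) S=84.5860 payoff=37.2840 vs cont=37.8891 → 37.8891 [wait]  node(2,1) S=121.3300 payoff=0.5400 vs cont=17.6562 → 17.6562 [wait]  node(2,2) S=174.0355 payoff=0.0000 vs cont=6.0557 → 6.0557 [wait]  ⇒ S*(2)=-
t_1: node(1,0) S=101.3056 payoff=20.5644 vs cont=27.1989 → 27.1989 [wait]  node(1,1) S=145.3125 payoff=0.0000 vs cont=11.5984 → 11.5984 [wait]  ⇒ S*(1)=-
t_0: node(0,0) S=121.3300 payoff=0.5400 vs cont=18.9917 → 18.9917 [wait]  ⇒ S*(0)=-

price = 18.9917
boundary = - - - 70.6259 58.9697 70.6259 84.5860 70.6259 84.5860
tree:
18.9917
27.1989 11.5984
37.8891 17.6562 6.0557
51.2441 26.1062 9.9771 2.4162
62.9003 37.3069 16.0229 4.3886 0.5632
72.6327 51.2441 24.9312 7.8354 1.1565 0.0000
80.7589 62.9003 37.2840 13.6740 2.3748 0.0000 0.0000
87.5439 72.6327 51.2441 23.1179 4.8767 0.0000 0.0000 0.0000
93.2091 80.7589 62.9003 37.2840 10.0143 0.0000 0.0000 0.0000 0.0000
97.9393 87.5439 72.6327 51.2441 20.5644 0.0000 0.0000 0.0000 0.0000 0.0000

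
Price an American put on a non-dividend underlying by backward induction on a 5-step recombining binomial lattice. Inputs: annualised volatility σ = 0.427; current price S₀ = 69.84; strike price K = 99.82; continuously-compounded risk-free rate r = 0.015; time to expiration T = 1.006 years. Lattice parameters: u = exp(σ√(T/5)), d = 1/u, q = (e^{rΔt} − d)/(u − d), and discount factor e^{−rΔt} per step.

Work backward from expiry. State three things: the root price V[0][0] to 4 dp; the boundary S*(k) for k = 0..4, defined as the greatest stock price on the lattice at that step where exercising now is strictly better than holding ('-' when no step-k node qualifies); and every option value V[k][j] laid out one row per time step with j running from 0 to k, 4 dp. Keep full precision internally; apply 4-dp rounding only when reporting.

Δt=0.20120  u=1.21110  d=0.82569  q=0.46011  discount=0.99699
step 5 (expiry): payoffs max(K−S,0) = 73.0161 60.5048 42.1536 15.2365 0.0000 0.0000
step 4: (k=4,j=0): S=32.4623, (K−S)⁺=67.3577, hold=67.0569 ⇒ V=67.3577 exercise | (k=4,j=1): S=47.6147, (K−S)⁺=52.2053, hold=51.9045 ⇒ V=52.2053 exercise | (k=4,j=2): S=69.8400, (K−S)⁺=29.9800, hold=29.6792 ⇒ V=29.9800 exercise | (k=4,j=3): S=102.4394, (K−S)⁺=0.0000, hold=8.2013 ⇒ V=8.2013 continue | (k=4,j=4): S=150.2553, (K−S)⁺=0.0000, hold=0.0000 ⇒ V=0.0000 continue  boundary S*=69.8400
step 3: (k=3,j=0): S=39.3152, (K−S)⁺=60.5048, hold=60.2040 ⇒ V=60.5048 exercise | (k=3,j=1): S=57.6664, (K−S)⁺=42.1536, hold=41.8528 ⇒ V=42.1536 exercise | (k=3,j=2): S=84.5835, (K−S)⁺=15.2365, hold=19.8994 ⇒ V=19.8994 continue | (k=3,j=3): S=124.0647, (K−S)⁺=0.0000, hold=4.4145 ⇒ V=4.4145 continue  boundary S*=57.6664
step 2: (k=2,j=0): S=47.6147, (K−S)⁺=52.2053, hold=51.9045 ⇒ V=52.2053 exercise | (k=2,j=1): S=69.8400, (K−S)⁺=29.9800, hold=31.8181 ⇒ V=31.8181 continue | (k=2,j=2): S=102.4394, (K−S)⁺=0.0000, hold=12.7362 ⇒ V=12.7362 continue  boundary S*=47.6147
step 1: (k=1,j=0): S=57.6664, (K−S)⁺=42.1536, hold=42.6960 ⇒ V=42.6960 continue | (k=1,j=1): S=84.5835, (K−S)⁺=15.2365, hold=22.9690 ⇒ V=22.9690 continue  boundary S*=-
step 0: (k=0,j=0): S=69.8400, (K−S)⁺=29.9800, hold=33.5182 ⇒ V=33.5182 continue  boundary S*=-

price = 33.5182
boundary = - - 47.6147 57.6664 69.8400
tree:
33.5182
42.6960 22.9690
52.2053 31.8181 12.7362
60.5048 42.1536 19.8994 4.4145
67.3577 52.2053 29.9800 8.2013 0.0000
73.0161 60.5048 42.1536 15.2365 0.0000 0.0000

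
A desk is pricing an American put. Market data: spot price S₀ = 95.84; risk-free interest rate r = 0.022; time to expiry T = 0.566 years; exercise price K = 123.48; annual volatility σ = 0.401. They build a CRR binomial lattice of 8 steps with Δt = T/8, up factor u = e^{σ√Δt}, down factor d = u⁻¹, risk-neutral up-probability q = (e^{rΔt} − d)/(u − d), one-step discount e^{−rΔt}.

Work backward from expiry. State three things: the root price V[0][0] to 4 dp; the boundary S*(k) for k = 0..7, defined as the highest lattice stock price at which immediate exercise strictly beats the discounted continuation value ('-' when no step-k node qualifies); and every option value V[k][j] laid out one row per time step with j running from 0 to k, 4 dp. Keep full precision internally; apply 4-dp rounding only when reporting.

params: Δt=0.07075 u=1.11256 d=0.89883 q=0.48065 e^(-rΔt)=0.99844
t_8 payoffs: 82.6512 72.9427 60.9257 46.0513 27.6400 4.8507 0.0000 0.0000 0.0000
t_7: node(7,0) S=45.4244 payoff=78.0556 vs cont=77.8635 → 78.0556 [stop]  node(7,1) S=56.2256 payoff=67.2544 vs cont=67.0623 → 67.2544 [stop]  node(7,2) S=69.5952 payoff=53.8848 vs cont=53.6927 → 53.8848 [stop]  node(7,3) S=86.1439 payoff=37.3361 vs cont=37.1441 → 37.3361 [stop]  node(7,4) S=106.6275 payoff=16.8525 vs cont=16.6604 → 16.8525 [stop]  node(7,5) S=131.9819 payoff=0.0000 vs cont=2.5153 → 2.5153 [wait]  node(7,6) S=163.3651 payoff=0.0000 vs cont=0.0000 → 0.0000 [wait]  node(7,7) S=202.2108 payoff=0.0000 vs cont=0.0000 → 0.0000 [wait]  ⇒ S*(7)=106.6275
t_6: node(6,0) S=50.5373 payoff=72.9427 vs cont=72.7507 → 72.9427 [stop]  node(6,1) S=62.5543 payoff=60.9257 vs cont=60.7337 → 60.9257 [stop]  node(6,2) S=77.4287 payoff=46.0513 vs cont=45.8593 → 46.0513 [stop]  node(6,3) S=95.8400 payoff=27.6400 vs cont=27.4480 → 27.6400 [stop]  node(6,4) S=118.6293 payoff=4.8507 vs cont=9.9459 → 9.9459 [wait]  node(6,5) S=146.8374 payoff=0.0000 vs cont=1.3043 → 1.3043 [wait]  node(6,6) S=181.7531 payoff=0.0000 vs cont=0.0000 → 0.0000 [wait]  ⇒ S*(6)=95.8400
t_5: node(5,0) S=56.2256 payoff=67.2544 vs cont=67.0623 → 67.2544 [stop]  node(5,1) S=69.5952 payoff=53.8848 vs cont=53.6927 → 53.8848 [stop]  node(5,2) S=86.1439 payoff=37.3361 vs cont=37.1441 → 37.3361 [stop]  node(5,3) S=106.6275 payoff=16.8525 vs cont=19.1056 → 19.1056 [wait]  node(5,4) S=131.9819 payoff=0.0000 vs cont=5.7833 → 5.7833 [wait]  node(5,5) S=163.3651 payoff=0.0000 vs cont=0.6763 → 0.6763 [wait]  ⇒ S*(5)=86.1439
t_4: node(4,0) S=62.5543 payoff=60.9257 vs cont=60.7337 → 60.9257 [stop]  node(4,1) S=77.4287 payoff=46.0513 vs cont=45.8593 → 46.0513 [stop]  node(4,2) S=95.8400 payoff=27.6400 vs cont=28.5292 → 28.5292 [wait]  node(4,3) S=118.6293 payoff=4.8507 vs cont=12.6825 → 12.6825 [wait]  node(4,4) S=146.8374 payoff=0.0000 vs cont=3.3235 → 3.3235 [wait]  ⇒ S*(4)=77.4287
t_3: node(3,0) S=69.5952 payoff=53.8848 vs cont=53.6927 → 53.8848 [stop]  node(3,1) S=86.1439 payoff=37.3361 vs cont=37.5708 → 37.5708 [wait]  node(3,2) S=106.6275 payoff=16.8525 vs cont=20.8800 → 20.8800 [wait]  node(3,3) S=131.9819 payoff=0.0000 vs cont=8.1714 → 8.1714 [wait]  ⇒ S*(3)=69.5952
t_2: node(2,0) S=77.4287 payoff=46.0513 vs cont=45.9719 → 46.0513 [stop]  node(2,1) S=95.8400 payoff=27.6400 vs cont=29.5025 → 29.5025 [wait]  node(2,2) S=118.6293 payoff=4.8507 vs cont=14.7486 → 14.7486 [wait]  ⇒ S*(2)=77.4287
t_1: node(1,0) S=86.1439 payoff=37.3361 vs cont=38.0379 → 38.0379 [wait]  node(1,1) S=106.6275 payoff=16.8525 vs cont=22.3762 → 22.3762 [wait]  ⇒ S*(1)=-
t_0: node(0,0) S=95.8400 payoff=27.6400 vs cont=30.4627 → 30.4627 [wait]  ⇒ S*(0)=-

price = 30.4627
boundary = - - 77.4287 69.5952 77.4287 86.1439 95.8400 106.6275
tree:
30.4627
38.0379 22.3762
46.0513 29.5025 14.7486
53.8848 37.5708 20.8800 8.1714
60.9257 46.0513 28.5292 12.6825 3.3235
67.2544 53.8848 37.3361 19.1056 5.7833 0.6763
72.9427 60.9257 46.0513 27.6400 9.9459 1.3043 0.0000
78.0556 67.2544 53.8848 37.3361 16.8525 2.5153 0.0000 0.0000
82.6512 72.9427 60.9257 46.0513 27.6400 4.8507 0.0000 0.0000 0.0000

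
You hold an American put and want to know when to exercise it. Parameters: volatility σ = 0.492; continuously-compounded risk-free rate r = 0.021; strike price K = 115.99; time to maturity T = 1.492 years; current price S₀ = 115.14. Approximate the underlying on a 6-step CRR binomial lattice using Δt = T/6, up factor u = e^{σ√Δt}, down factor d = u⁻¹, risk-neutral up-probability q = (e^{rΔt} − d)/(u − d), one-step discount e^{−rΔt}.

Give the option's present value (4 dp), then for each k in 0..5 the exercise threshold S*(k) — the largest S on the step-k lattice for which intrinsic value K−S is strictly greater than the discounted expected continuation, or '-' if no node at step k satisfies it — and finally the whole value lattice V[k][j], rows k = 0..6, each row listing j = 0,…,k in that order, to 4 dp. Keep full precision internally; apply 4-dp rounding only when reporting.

Δt=0.24867  u=1.27806  d=0.78244  q=0.44953  discount=0.99479
step 6 (expiry): payoffs max(K−S,0) = 89.5708 72.8359 45.5006 0.8500 0.0000 0.0000 0.0000
step 5: (k=5,j=0): S=33.7653, (K−S)⁺=82.2247, hold=81.6206 ⇒ V=82.2247 exercise | (k=5,j=1): S=55.1535, (K−S)⁺=60.8365, hold=60.2324 ⇒ V=60.8365 exercise | (k=5,j=2): S=90.0897, (K−S)⁺=25.9003, hold=25.2962 ⇒ V=25.9003 exercise | (k=5,j=3): S=147.1558, (K−S)⁺=0.0000, hold=0.4655 ⇒ V=0.4655 continue | (k=5,j=4): S=240.3697, (K−S)⁺=0.0000, hold=0.0000 ⇒ V=0.0000 continue | (k=5,j=5): S=392.6287, (K−S)⁺=0.0000, hold=0.0000 ⇒ V=0.0000 continue  boundary S*=90.0897
step 4: (k=4,j=0): S=43.1541, (K−S)⁺=72.8359, hold=72.2318 ⇒ V=72.8359 exercise | (k=4,j=1): S=70.4894, (K−S)⁺=45.5006, hold=44.8965 ⇒ V=45.5006 exercise | (k=4,j=2): S=115.1400, (K−S)⁺=0.8500, hold=14.3911 ⇒ V=14.3911 continue | (k=4,j=3): S=188.0739, (K−S)⁺=0.0000, hold=0.2549 ⇒ V=0.2549 continue | (k=4,j=4): S=307.2068, (K−S)⁺=0.0000, hold=0.0000 ⇒ V=0.0000 continue  boundary S*=70.4894
step 3: (k=3,j=0): S=55.1535, (K−S)⁺=60.8365, hold=60.2324 ⇒ V=60.8365 exercise | (k=3,j=1): S=90.0897, (K−S)⁺=25.9003, hold=31.3517 ⇒ V=31.3517 continue | (k=3,j=2): S=147.1558, (K−S)⁺=0.0000, hold=7.9946 ⇒ V=7.9946 continue | (k=3,j=3): S=240.3697, (K−S)⁺=0.0000, hold=0.1396 ⇒ V=0.1396 continue  boundary S*=55.1535
step 2: (k=2,j=0): S=70.4894, (K−S)⁺=45.5006, hold=47.3343 ⇒ V=47.3343 continue | (k=2,j=1): S=115.1400, (K−S)⁺=0.8500, hold=20.7433 ⇒ V=20.7433 continue | (k=2,j=2): S=188.0739, (K−S)⁺=0.0000, hold=4.4402 ⇒ V=4.4402 continue  boundary S*=-
step 1: (k=1,j=0): S=90.0897, (K−S)⁺=25.9003, hold=35.1964 ⇒ V=35.1964 continue | (k=1,j=1): S=147.1558, (K−S)⁺=0.0000, hold=13.3446 ⇒ V=13.3446 continue  boundary S*=-
step 0: (k=0,j=0): S=115.1400, (K−S)⁺=0.8500, hold=25.2412 ⇒ V=25.2412 continue  boundary S*=-

price = 25.2412
boundary = - - - 55.1535 70.4894 90.0897
tree:
25.2412
35.1964 13.3446
47.3343 20.7433 4.4402
60.8365 31.3517 7.9946 0.1396
72.8359 45.5006 14.3911 0.2549 0.0000
82.2247 60.8365 25.9003 0.4655 0.0000 0.0000
89.5708 72.8359 45.5006 0.8500 0.0000 0.0000 0.0000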